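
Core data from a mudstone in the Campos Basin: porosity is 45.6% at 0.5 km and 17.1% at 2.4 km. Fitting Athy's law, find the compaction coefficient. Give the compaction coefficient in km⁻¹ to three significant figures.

0.516 km⁻¹

Athy: φ(z) = φ₀ e^(−βz) ⇒ φ₁/φ₂ = e^{β(z₂−z₁)} ⇒ β = ln(φ₁/φ₂)/(z₂−z₁)
β = ln(0.456/0.171) / (2.4 − 0.5) = ln(2.667) / 1.9 = 0.9808 / 1.9 = 0.5162 km⁻¹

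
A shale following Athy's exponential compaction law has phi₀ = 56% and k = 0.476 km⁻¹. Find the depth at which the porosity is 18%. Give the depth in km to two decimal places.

2.38 km

Invert Athy's law: Z = ln(phi₀/phi) / k
Z = ln(0.56/0.18) / 0.476 = ln(3.111) / 0.476 = 1.1350 / 0.476 = 2.384 km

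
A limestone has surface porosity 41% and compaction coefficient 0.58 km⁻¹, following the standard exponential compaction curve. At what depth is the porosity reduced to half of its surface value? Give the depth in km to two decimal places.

1.20 km

n/n₀ = 1/2 ⇒ exp(−k·z) = 1/2 ⇒ z = ln(2) / k
z = 0.6931 / 0.58 = 1.195 km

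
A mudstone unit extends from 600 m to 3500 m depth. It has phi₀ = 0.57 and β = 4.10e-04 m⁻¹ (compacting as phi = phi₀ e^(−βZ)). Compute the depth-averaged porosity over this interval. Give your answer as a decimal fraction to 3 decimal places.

Working in km (1 km = 1000 m; β in km⁻¹ = β in m⁻¹ × 1000):
⟨phi⟩ = (1/(Z₂−Z₁)) ∫ phi₀ e^(−βZ) dZ = phi₀·(e^(−β·Z₁) − e^(−β·Z₂)) / (β·(Z₂−Z₁))
e^(−0.41×0.6) = 0.7819; e^(−0.41×3.5) = 0.2381
⟨phi⟩ = 0.57 × (0.7819 − 0.2381) / (0.41 × 2.9) = 0.57 × 0.4574 = 0.2607

0.261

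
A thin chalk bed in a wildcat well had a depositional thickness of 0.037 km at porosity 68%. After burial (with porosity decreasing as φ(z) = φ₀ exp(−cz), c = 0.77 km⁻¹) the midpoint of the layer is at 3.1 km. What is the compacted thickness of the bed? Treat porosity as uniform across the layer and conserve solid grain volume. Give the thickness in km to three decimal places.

0.013 km

Porosity at 3.1 km: φ = 0.68·exp(−0.77×3.1) = 0.0625
Solid-volume conservation: h(1−φ) = h₀(1−φ₀) ⇒ h = h₀·(1−φ₀)/(1−φ)
h = 0.037 × (1 − 0.68)/(1 − 0.0625) = 0.037 × 0.3413 = 0.0126 km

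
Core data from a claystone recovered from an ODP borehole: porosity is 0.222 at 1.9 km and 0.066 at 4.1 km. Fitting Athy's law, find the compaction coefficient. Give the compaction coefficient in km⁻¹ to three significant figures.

Athy: phi(Z) = phi₀ e^(−βZ) ⇒ phi₁/phi₂ = e^{β(Z₂−Z₁)} ⇒ β = ln(phi₁/phi₂)/(Z₂−Z₁)
β = ln(0.222/0.066) / (4.1 − 1.9) = ln(3.364) / 2.2 = 1.2130 / 2.2 = 0.5514 km⁻¹

0.551 km⁻¹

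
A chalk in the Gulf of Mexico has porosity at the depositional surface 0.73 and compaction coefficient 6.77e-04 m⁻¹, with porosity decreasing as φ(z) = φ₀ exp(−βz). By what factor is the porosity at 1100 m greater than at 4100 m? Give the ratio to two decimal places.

7.62

Working in km (1 km = 1000 m; β in km⁻¹ = β in m⁻¹ × 1000):
φ(z₁)/φ(z₂) = e^(−β·z₁)/e^(−β·z₂) = e^{β(z₂−z₁)}
= exp(0.677 × 3) = exp(2.031) = 7.6217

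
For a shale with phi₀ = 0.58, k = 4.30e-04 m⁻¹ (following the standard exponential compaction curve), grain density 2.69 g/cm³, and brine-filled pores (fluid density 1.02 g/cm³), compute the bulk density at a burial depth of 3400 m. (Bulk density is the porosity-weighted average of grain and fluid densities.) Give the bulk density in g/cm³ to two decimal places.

Working in km (1 km = 1000 m; k in km⁻¹ = k in m⁻¹ × 1000):
Porosity at depth: phi = 0.58·exp(−0.43×3.4) = 0.58×0.2318 = 0.1344
Bulk density: ρ_b = (1−phi)ρ_g + phi·ρ_f = 0.8656×2.69 + 0.1344×1.02
       = 2.328 + 0.137 = 2.466 g/cm³

2.47 g/cm³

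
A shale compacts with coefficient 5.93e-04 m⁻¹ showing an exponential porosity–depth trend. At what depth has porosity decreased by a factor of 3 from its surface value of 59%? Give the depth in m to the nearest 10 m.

1850 m

Working in km (1 km = 1000 m; c in km⁻¹ = c in m⁻¹ × 1000):
φ/φ₀ = 1/3 ⇒ exp(−c·d) = 1/3 ⇒ d = ln(3) / c
d = 1.0986 / 0.593 = 1.853 km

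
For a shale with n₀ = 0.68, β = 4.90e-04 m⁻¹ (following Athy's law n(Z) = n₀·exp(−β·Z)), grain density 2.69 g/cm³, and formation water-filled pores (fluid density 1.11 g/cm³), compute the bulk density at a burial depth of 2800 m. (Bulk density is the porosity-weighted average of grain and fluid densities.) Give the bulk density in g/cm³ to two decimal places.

Working in km (1 km = 1000 m; β in km⁻¹ = β in m⁻¹ × 1000):
Porosity at depth: n = 0.68·exp(−0.49×2.8) = 0.68×0.2536 = 0.1724
Bulk density: ρ_b = (1−n)ρ_g + n·ρ_f = 0.8276×2.69 + 0.1724×1.11
       = 2.226 + 0.191 = 2.418 g/cm³

2.42 g/cm³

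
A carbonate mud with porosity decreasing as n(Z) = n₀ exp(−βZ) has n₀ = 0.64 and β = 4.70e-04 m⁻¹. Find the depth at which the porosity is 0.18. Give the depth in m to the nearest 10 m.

Working in km (1 km = 1000 m; β in km⁻¹ = β in m⁻¹ × 1000):
Invert Athy's law: Z = ln(n₀/n) / β
Z = ln(0.64/0.18) / 0.47 = ln(3.556) / 0.47 = 1.2685 / 0.47 = 2.699 km

2700 m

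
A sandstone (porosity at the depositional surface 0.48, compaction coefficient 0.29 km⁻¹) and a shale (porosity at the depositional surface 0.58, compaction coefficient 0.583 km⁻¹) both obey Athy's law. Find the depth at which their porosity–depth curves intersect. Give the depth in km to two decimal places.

0.65 km

Set n₀ₐ e^(−βₐZ) = n₀ᵦ e^(−βᵦZ) ⇒ ln(n₀ₐ/n₀ᵦ) = (βₐ − βᵦ)·Z
Z = ln(0.48/0.58) / (0.29 − 0.583) = -0.1892 / -0.293 = 0.646 km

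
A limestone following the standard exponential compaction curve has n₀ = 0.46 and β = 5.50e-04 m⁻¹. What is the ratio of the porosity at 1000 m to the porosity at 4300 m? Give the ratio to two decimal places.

6.14

Working in km (1 km = 1000 m; β in km⁻¹ = β in m⁻¹ × 1000):
n(z₁)/n(z₂) = e^(−β·z₁)/e^(−β·z₂) = e^{β(z₂−z₁)}
= exp(0.55 × 3.3) = exp(1.815) = 6.1411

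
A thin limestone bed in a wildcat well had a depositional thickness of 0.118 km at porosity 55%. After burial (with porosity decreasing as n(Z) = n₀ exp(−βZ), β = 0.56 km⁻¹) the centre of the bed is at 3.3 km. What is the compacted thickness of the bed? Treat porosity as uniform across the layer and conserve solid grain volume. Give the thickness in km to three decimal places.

0.058 km

Porosity at 3.3 km: n = 0.55·exp(−0.56×3.3) = 0.0867
Solid-volume conservation: h(1−n) = h₀(1−n₀) ⇒ h = h₀·(1−n₀)/(1−n)
h = 0.118 × (1 − 0.55)/(1 − 0.0867) = 0.118 × 0.4927 = 0.0581 km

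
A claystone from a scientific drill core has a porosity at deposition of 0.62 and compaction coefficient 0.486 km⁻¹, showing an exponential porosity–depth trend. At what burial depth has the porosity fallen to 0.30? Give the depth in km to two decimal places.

Invert Athy's law: Z = ln(n₀/n) / c
Z = ln(0.62/0.3) / 0.486 = ln(2.067) / 0.486 = 0.7259 / 0.486 = 1.494 km

1.49 km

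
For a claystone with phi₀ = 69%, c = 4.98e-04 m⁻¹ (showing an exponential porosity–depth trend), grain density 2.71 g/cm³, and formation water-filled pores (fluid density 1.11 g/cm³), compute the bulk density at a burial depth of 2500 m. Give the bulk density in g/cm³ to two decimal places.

Working in km (1 km = 1000 m; c in km⁻¹ = c in m⁻¹ × 1000):
Porosity at depth: phi = 0.69·exp(−0.498×2.5) = 0.69×0.2879 = 0.1987
Bulk density: ρ_b = (1−phi)ρ_g + phi·ρ_f = 0.8013×2.71 + 0.1987×1.11
       = 2.172 + 0.221 = 2.392 g/cm³

2.39 g/cm³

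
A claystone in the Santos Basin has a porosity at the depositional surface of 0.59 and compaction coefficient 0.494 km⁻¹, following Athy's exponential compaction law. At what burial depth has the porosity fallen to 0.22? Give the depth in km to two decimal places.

2.00 km

Invert Athy's law: z = ln(phi₀/phi) / c
z = ln(0.59/0.22) / 0.494 = ln(2.682) / 0.494 = 0.9865 / 0.494 = 1.997 km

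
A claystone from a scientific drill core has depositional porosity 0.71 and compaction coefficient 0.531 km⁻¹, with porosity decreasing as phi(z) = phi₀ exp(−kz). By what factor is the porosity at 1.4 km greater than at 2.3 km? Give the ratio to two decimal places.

phi(z₁)/phi(z₂) = e^(−k·z₁)/e^(−k·z₂) = e^{k(z₂−z₁)}
= exp(0.531 × 0.9) = exp(0.4779) = 1.6127

1.61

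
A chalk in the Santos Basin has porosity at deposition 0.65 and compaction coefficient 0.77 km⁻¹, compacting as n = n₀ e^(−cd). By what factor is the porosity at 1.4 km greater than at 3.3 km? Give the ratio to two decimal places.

n(d₁)/n(d₂) = e^(−c·d₁)/e^(−c·d₂) = e^{c(d₂−d₁)}
= exp(0.77 × 1.9) = exp(1.463) = 4.3189

4.32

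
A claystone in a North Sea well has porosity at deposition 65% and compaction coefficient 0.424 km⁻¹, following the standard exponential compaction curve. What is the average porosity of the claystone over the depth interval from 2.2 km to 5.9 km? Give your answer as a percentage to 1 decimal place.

⟨n⟩ = (1/(Z₂−Z₁)) ∫ n₀ e^(−cZ) dZ = n₀·(e^(−c·Z₁) − e^(−c·Z₂)) / (c·(Z₂−Z₁))
e^(−0.424×2.2) = 0.3935; e^(−0.424×5.9) = 0.0820
⟨n⟩ = 0.65 × (0.3935 − 0.0820) / (0.424 × 3.7) = 0.65 × 0.1986 = 0.1291

12.9%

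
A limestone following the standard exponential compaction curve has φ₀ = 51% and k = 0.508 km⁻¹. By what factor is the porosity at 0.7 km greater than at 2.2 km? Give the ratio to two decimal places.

2.14

φ(d₁)/φ(d₂) = e^(−k·d₁)/e^(−k·d₂) = e^{k(d₂−d₁)}
= exp(0.508 × 1.5) = exp(0.762) = 2.1426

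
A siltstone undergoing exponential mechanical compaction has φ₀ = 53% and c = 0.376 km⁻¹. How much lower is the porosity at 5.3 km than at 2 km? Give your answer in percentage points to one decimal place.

17.8 percentage points

φ(2) = 0.53·e^(−0.376×2) = 0.2499
φ(5.3) = 0.53·e^(−0.376×5.3) = 0.0722
Δφ = 0.2499 − 0.0722 = 0.1776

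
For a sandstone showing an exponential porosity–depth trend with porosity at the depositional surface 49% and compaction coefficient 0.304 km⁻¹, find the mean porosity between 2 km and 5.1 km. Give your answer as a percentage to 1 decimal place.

17.3%

⟨φ⟩ = (1/(d₂−d₁)) ∫ φ₀ e^(−cd) dd = φ₀·(e^(−c·d₁) − e^(−c·d₂)) / (c·(d₂−d₁))
e^(−0.304×2) = 0.5444; e^(−0.304×5.1) = 0.2122
⟨φ⟩ = 0.49 × (0.5444 − 0.2122) / (0.304 × 3.1) = 0.49 × 0.3526 = 0.1728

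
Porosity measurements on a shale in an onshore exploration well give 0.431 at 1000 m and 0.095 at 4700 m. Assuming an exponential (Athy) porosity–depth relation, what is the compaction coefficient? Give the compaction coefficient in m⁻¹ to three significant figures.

Working in km (1 km = 1000 m; c in km⁻¹ = c in m⁻¹ × 1000):
Athy: n(z) = n₀ e^(−cz) ⇒ n₁/n₂ = e^{c(z₂−z₁)} ⇒ c = ln(n₁/n₂)/(z₂−z₁)
c = ln(0.431/0.095) / (4.7 − 1) = ln(4.537) / 3.7 = 1.5122 / 3.7 = 0.4087 km⁻¹

0.000409 m⁻¹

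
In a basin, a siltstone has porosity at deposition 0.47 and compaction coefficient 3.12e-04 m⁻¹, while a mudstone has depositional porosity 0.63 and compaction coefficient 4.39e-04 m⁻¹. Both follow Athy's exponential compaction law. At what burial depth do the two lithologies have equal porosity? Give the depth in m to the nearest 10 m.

2310 m

Working in km (1 km = 1000 m; k in km⁻¹ = k in m⁻¹ × 1000):
Set phi₀ₐ e^(−kₐZ) = phi₀ᵦ e^(−kᵦZ) ⇒ ln(phi₀ₐ/phi₀ᵦ) = (kₐ − kᵦ)·Z
Z = ln(0.47/0.63) / (0.312 − 0.439) = -0.2930 / -0.127 = 2.307 km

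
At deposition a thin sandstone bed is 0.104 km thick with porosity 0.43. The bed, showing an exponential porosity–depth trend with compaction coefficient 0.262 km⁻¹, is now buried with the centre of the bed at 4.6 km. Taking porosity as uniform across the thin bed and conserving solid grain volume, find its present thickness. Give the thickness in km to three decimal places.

Porosity at 4.6 km: n = 0.43·exp(−0.262×4.6) = 0.1288
Solid-volume conservation: h(1−n) = h₀(1−n₀) ⇒ h = h₀·(1−n₀)/(1−n)
h = 0.104 × (1 − 0.43)/(1 − 0.1288) = 0.104 × 0.6543 = 0.0680 km

0.068 km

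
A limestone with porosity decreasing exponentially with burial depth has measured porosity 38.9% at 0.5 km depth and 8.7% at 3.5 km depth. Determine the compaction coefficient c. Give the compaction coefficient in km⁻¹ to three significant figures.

Athy: φ(Z) = φ₀ e^(−cZ) ⇒ φ₁/φ₂ = e^{c(Z₂−Z₁)} ⇒ c = ln(φ₁/φ₂)/(Z₂−Z₁)
c = ln(0.389/0.087) / (3.5 − 0.5) = ln(4.471) / 3 = 1.4977 / 3 = 0.4992 km⁻¹

0.499 km⁻¹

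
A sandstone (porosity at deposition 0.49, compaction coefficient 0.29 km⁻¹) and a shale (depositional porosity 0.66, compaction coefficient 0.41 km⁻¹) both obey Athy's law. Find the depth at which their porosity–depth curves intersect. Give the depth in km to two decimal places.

2.48 km

Set φ₀ₐ e^(−βₐZ) = φ₀ᵦ e^(−βᵦZ) ⇒ ln(φ₀ₐ/φ₀ᵦ) = (βₐ − βᵦ)·Z
Z = ln(0.49/0.66) / (0.29 − 0.41) = -0.2978 / -0.12 = 2.482 km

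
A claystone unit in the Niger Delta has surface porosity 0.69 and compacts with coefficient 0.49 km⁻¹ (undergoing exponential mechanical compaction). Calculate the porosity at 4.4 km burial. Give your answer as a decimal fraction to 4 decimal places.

n = n₀·exp(−k·Z) = 0.69 × exp(−0.49 × 4.4) = 0.69 × exp(−2.156)
  = 0.69 × 0.1158 = 0.0799

0.0799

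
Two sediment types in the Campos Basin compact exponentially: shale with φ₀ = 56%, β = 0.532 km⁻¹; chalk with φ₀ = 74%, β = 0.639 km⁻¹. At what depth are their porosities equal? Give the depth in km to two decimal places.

2.60 km

Set φ₀ₐ e^(−βₐZ) = φ₀ᵦ e^(−βᵦZ) ⇒ ln(φ₀ₐ/φ₀ᵦ) = (βₐ − βᵦ)·Z
Z = ln(0.56/0.74) / (0.532 − 0.639) = -0.2787 / -0.107 = 2.605 km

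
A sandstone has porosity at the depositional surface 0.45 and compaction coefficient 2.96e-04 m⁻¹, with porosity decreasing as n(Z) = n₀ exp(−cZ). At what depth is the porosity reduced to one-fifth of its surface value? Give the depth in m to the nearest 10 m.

5440 m

Working in km (1 km = 1000 m; c in km⁻¹ = c in m⁻¹ × 1000):
n/n₀ = 1/5 ⇒ exp(−c·Z) = 1/5 ⇒ Z = ln(5) / c
Z = 1.6094 / 0.296 = 5.437 km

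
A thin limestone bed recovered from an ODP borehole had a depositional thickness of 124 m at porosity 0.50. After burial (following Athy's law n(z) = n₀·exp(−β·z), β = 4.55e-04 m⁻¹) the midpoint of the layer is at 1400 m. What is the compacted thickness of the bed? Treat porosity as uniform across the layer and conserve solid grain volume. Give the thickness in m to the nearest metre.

Working in km (1 km = 1000 m; β in km⁻¹ = β in m⁻¹ × 1000):
Porosity at 1.4 km: n = 0.5·exp(−0.455×1.4) = 0.2644
Solid-volume conservation: h(1−n) = h₀(1−n₀) ⇒ h = h₀·(1−n₀)/(1−n)
h = 0.124 × (1 − 0.5)/(1 − 0.2644) = 0.124 × 0.6798 = 0.0843 km

84 m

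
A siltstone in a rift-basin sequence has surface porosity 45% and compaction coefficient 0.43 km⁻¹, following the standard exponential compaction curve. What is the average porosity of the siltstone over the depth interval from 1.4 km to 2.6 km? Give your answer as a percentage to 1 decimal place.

⟨φ⟩ = (1/(Z₂−Z₁)) ∫ φ₀ e^(−βZ) dZ = φ₀·(e^(−β·Z₁) − e^(−β·Z₂)) / (β·(Z₂−Z₁))
e^(−0.43×1.4) = 0.5477; e^(−0.43×2.6) = 0.3269
⟨φ⟩ = 0.45 × (0.5477 − 0.3269) / (0.43 × 1.2) = 0.45 × 0.4279 = 0.1925

19.3%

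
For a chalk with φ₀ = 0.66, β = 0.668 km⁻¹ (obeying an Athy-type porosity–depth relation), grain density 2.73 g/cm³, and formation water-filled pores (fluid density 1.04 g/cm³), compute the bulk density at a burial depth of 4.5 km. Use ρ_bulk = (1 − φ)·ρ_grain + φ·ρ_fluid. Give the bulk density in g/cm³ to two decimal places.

Porosity at depth: φ = 0.66·exp(−0.668×4.5) = 0.66×0.0495 = 0.0327
Bulk density: ρ_b = (1−φ)ρ_g + φ·ρ_f = 0.9673×2.73 + 0.0327×1.04
       = 2.641 + 0.034 = 2.675 g/cm³

2.67 g/cm³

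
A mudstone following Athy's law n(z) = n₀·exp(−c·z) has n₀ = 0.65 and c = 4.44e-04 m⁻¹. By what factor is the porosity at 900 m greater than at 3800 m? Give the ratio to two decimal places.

3.62

Working in km (1 km = 1000 m; c in km⁻¹ = c in m⁻¹ × 1000):
n(z₁)/n(z₂) = e^(−c·z₁)/e^(−c·z₂) = e^{c(z₂−z₁)}
= exp(0.444 × 2.9) = exp(1.288) = 3.6241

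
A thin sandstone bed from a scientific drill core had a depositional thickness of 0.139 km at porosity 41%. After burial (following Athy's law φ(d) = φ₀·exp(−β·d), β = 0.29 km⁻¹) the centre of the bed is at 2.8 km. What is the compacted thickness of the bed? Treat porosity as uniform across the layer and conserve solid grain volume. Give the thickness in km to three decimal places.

0.100 km

Porosity at 2.8 km: φ = 0.41·exp(−0.29×2.8) = 0.1820
Solid-volume conservation: h(1−φ) = h₀(1−φ₀) ⇒ h = h₀·(1−φ₀)/(1−φ)
h = 0.139 × (1 − 0.41)/(1 − 0.1820) = 0.139 × 0.7213 = 0.1003 km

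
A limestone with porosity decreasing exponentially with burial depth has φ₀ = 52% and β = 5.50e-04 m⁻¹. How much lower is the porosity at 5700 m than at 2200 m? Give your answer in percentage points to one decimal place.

13.2 percentage points

Working in km (1 km = 1000 m; β in km⁻¹ = β in m⁻¹ × 1000):
φ(2.2) = 0.52·e^(−0.55×2.2) = 0.1551
φ(5.7) = 0.52·e^(−0.55×5.7) = 0.0226
Δφ = 0.1551 − 0.0226 = 0.1324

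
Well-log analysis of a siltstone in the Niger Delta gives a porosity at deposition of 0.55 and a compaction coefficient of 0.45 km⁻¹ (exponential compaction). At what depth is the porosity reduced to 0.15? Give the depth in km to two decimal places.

2.89 km

Invert Athy's law: d = ln(φ₀/φ) / c
d = ln(0.55/0.15) / 0.45 = ln(3.667) / 0.45 = 1.2993 / 0.45 = 2.887 km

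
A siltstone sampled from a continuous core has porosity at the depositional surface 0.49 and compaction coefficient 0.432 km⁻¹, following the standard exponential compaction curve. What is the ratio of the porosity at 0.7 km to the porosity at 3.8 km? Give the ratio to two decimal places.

3.82

φ(d₁)/φ(d₂) = e^(−c·d₁)/e^(−c·d₂) = e^{c(d₂−d₁)}
= exp(0.432 × 3.1) = exp(1.339) = 3.8160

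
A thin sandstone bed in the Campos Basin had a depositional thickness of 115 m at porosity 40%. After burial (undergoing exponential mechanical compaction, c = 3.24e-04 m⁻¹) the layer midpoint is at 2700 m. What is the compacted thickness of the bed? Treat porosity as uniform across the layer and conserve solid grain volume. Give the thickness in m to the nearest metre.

Working in km (1 km = 1000 m; c in km⁻¹ = c in m⁻¹ × 1000):
Porosity at 2.7 km: φ = 0.4·exp(−0.324×2.7) = 0.1668
Solid-volume conservation: h(1−φ) = h₀(1−φ₀) ⇒ h = h₀·(1−φ₀)/(1−φ)
h = 0.115 × (1 − 0.4)/(1 − 0.1668) = 0.115 × 0.7201 = 0.0828 km

83 m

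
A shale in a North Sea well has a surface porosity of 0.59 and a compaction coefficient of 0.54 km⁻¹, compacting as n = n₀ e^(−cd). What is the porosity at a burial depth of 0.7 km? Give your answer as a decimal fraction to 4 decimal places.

0.4043

n = n₀·exp(−c·d) = 0.59 × exp(−0.54 × 0.7) = 0.59 × exp(−0.378)
  = 0.59 × 0.6852 = 0.4043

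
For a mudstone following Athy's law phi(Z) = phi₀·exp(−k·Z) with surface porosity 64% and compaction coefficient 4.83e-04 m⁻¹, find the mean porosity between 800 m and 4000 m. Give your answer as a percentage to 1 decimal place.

22.1%

Working in km (1 km = 1000 m; k in km⁻¹ = k in m⁻¹ × 1000):
⟨phi⟩ = (1/(Z₂−Z₁)) ∫ phi₀ e^(−kZ) dZ = phi₀·(e^(−k·Z₁) − e^(−k·Z₂)) / (k·(Z₂−Z₁))
e^(−0.483×0.8) = 0.6795; e^(−0.483×4) = 0.1449
⟨phi⟩ = 0.64 × (0.6795 − 0.1449) / (0.483 × 3.2) = 0.64 × 0.3459 = 0.2214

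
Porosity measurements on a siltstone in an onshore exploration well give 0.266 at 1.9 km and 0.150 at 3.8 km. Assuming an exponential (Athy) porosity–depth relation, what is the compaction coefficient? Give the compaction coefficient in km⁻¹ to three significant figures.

Athy: n(d) = n₀ e^(−kd) ⇒ n₁/n₂ = e^{k(d₂−d₁)} ⇒ k = ln(n₁/n₂)/(d₂−d₁)
k = ln(0.266/0.15) / (3.8 − 1.9) = ln(1.773) / 1.9 = 0.5729 / 1.9 = 0.3015 km⁻¹

0.302 km⁻¹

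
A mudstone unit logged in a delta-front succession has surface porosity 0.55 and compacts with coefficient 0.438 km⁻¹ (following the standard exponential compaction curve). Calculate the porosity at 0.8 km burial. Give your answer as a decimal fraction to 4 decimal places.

phi = phi₀·exp(−β·z) = 0.55 × exp(−0.438 × 0.8) = 0.55 × exp(−0.3504)
  = 0.55 × 0.7044 = 0.3874

0.3874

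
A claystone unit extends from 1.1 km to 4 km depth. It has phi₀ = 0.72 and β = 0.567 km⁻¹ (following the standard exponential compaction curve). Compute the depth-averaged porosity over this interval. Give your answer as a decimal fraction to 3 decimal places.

⟨phi⟩ = (1/(Z₂−Z₁)) ∫ phi₀ e^(−βZ) dZ = phi₀·(e^(−β·Z₁) − e^(−β·Z₂)) / (β·(Z₂−Z₁))
e^(−0.567×1.1) = 0.5360; e^(−0.567×4) = 0.1035
⟨phi⟩ = 0.72 × (0.5360 − 0.1035) / (0.567 × 2.9) = 0.72 × 0.2630 = 0.1894

0.189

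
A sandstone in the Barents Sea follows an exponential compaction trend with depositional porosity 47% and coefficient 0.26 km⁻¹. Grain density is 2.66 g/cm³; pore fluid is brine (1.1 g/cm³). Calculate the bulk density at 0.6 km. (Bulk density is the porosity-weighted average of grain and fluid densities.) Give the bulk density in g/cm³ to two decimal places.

2.03 g/cm³

Porosity at depth: n = 0.47·exp(−0.26×0.6) = 0.47×0.8556 = 0.4021
Bulk density: ρ_b = (1−n)ρ_g + n·ρ_f = 0.5979×2.66 + 0.4021×1.1
       = 1.590 + 0.442 = 2.033 g/cm³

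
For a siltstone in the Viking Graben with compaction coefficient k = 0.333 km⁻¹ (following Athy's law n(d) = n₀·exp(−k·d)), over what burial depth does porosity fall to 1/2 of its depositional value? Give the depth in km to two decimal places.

n/n₀ = 1/2 ⇒ exp(−k·d) = 1/2 ⇒ d = ln(2) / k
d = 0.6931 / 0.333 = 2.082 km

2.08 km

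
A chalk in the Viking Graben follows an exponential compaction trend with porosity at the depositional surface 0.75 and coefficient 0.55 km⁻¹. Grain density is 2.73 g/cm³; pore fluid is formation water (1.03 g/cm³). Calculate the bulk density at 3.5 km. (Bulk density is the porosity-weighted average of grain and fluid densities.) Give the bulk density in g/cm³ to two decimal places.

2.54 g/cm³

Porosity at depth: phi = 0.75·exp(−0.55×3.5) = 0.75×0.1459 = 0.1094
Bulk density: ρ_b = (1−phi)ρ_g + phi·ρ_f = 0.8906×2.73 + 0.1094×1.03
       = 2.431 + 0.113 = 2.544 g/cm³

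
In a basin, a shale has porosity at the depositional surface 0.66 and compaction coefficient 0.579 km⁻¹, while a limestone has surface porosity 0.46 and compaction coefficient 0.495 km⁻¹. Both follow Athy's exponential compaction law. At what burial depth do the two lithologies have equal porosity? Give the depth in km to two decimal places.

Set phi₀ₐ e^(−βₐZ) = phi₀ᵦ e^(−βᵦZ) ⇒ ln(phi₀ₐ/phi₀ᵦ) = (βₐ − βᵦ)·Z
Z = ln(0.66/0.46) / (0.579 − 0.495) = 0.3610 / 0.084 = 4.298 km

4.30 km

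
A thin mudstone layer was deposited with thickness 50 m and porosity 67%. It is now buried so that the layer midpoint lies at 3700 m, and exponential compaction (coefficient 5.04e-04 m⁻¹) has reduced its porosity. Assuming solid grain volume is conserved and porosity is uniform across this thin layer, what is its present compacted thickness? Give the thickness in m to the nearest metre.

18 m

Working in km (1 km = 1000 m; k in km⁻¹ = k in m⁻¹ × 1000):
Porosity at 3.7 km: φ = 0.67·exp(−0.504×3.7) = 0.1038
Solid-volume conservation: h(1−φ) = h₀(1−φ₀) ⇒ h = h₀·(1−φ₀)/(1−φ)
h = 0.05 × (1 − 0.67)/(1 − 0.1038) = 0.05 × 0.3682 = 0.0184 km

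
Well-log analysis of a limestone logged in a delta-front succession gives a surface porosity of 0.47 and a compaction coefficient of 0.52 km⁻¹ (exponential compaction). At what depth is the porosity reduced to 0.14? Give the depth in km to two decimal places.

2.33 km

Invert Athy's law: d = ln(n₀/n) / k
d = ln(0.47/0.14) / 0.52 = ln(3.357) / 0.52 = 1.2111 / 0.52 = 2.329 km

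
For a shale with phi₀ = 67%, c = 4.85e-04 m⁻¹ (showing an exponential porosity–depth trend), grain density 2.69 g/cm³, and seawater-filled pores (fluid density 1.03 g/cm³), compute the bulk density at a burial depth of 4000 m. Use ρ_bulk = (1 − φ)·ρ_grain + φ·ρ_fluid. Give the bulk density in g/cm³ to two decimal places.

Working in km (1 km = 1000 m; c in km⁻¹ = c in m⁻¹ × 1000):
Porosity at depth: phi = 0.67·exp(−0.485×4) = 0.67×0.1437 = 0.0963
Bulk density: ρ_b = (1−phi)ρ_g + phi·ρ_f = 0.9037×2.69 + 0.0963×1.03
       = 2.431 + 0.099 = 2.530 g/cm³

2.53 g/cm³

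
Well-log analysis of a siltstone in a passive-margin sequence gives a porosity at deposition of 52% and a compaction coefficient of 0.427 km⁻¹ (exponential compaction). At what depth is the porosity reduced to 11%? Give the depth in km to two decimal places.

3.64 km

Invert Athy's law: d = ln(phi₀/phi) / k
d = ln(0.52/0.11) / 0.427 = ln(4.727) / 0.427 = 1.5533 / 0.427 = 3.638 km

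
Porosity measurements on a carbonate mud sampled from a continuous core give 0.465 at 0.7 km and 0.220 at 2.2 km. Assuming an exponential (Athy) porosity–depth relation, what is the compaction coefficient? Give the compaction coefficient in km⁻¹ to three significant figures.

Athy: φ(d) = φ₀ e^(−kd) ⇒ φ₁/φ₂ = e^{k(d₂−d₁)} ⇒ k = ln(φ₁/φ₂)/(d₂−d₁)
k = ln(0.465/0.22) / (2.2 − 0.7) = ln(2.114) / 1.5 = 0.7484 / 1.5 = 0.4989 km⁻¹

0.499 km⁻¹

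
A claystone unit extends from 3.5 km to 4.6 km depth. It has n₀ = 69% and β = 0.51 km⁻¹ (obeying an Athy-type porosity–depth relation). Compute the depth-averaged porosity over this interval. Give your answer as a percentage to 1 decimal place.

⟨n⟩ = (1/(d₂−d₁)) ∫ n₀ e^(−βd) dd = n₀·(e^(−β·d₁) − e^(−β·d₂)) / (β·(d₂−d₁))
e^(−0.51×3.5) = 0.1678; e^(−0.51×4.6) = 0.0958
⟨n⟩ = 0.69 × (0.1678 − 0.0958) / (0.51 × 1.1) = 0.69 × 0.1284 = 0.0886

8.9%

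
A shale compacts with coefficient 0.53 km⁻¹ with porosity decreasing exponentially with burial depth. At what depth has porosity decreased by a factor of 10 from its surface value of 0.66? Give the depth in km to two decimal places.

4.34 km

phi/phi₀ = 1/10 ⇒ exp(−c·d) = 1/10 ⇒ d = ln(10) / c
d = 2.3026 / 0.53 = 4.345 km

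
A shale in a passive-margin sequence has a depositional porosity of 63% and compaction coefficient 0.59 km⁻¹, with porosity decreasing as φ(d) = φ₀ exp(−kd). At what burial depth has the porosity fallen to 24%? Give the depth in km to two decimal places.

Invert Athy's law: d = ln(φ₀/φ) / k
d = ln(0.63/0.24) / 0.59 = ln(2.625) / 0.59 = 0.9651 / 0.59 = 1.636 km

1.64 km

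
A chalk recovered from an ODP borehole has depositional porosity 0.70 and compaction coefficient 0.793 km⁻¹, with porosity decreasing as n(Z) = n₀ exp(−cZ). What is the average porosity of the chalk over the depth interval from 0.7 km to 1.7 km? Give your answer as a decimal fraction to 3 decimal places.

⟨n⟩ = (1/(Z₂−Z₁)) ∫ n₀ e^(−cZ) dZ = n₀·(e^(−c·Z₁) − e^(−c·Z₂)) / (c·(Z₂−Z₁))
e^(−0.793×0.7) = 0.5740; e^(−0.793×1.7) = 0.2597
⟨n⟩ = 0.7 × (0.5740 − 0.2597) / (0.793 × 1) = 0.7 × 0.3963 = 0.2774

0.277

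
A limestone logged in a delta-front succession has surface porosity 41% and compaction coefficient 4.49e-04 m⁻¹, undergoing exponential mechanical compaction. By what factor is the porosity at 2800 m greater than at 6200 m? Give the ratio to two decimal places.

4.60

Working in km (1 km = 1000 m; c in km⁻¹ = c in m⁻¹ × 1000):
phi(z₁)/phi(z₂) = e^(−c·z₁)/e^(−c·z₂) = e^{c(z₂−z₁)}
= exp(0.449 × 3.4) = exp(1.527) = 4.6025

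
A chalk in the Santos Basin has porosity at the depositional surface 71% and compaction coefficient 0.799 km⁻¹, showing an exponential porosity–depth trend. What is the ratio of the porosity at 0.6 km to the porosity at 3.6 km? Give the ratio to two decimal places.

10.99

n(d₁)/n(d₂) = e^(−c·d₁)/e^(−c·d₂) = e^{c(d₂−d₁)}
= exp(0.799 × 3) = exp(2.397) = 10.9902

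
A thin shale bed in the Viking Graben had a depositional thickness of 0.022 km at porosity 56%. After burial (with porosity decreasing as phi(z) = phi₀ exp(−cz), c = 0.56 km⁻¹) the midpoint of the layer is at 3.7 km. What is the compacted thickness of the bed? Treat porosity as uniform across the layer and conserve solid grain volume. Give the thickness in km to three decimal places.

0.010 km

Porosity at 3.7 km: phi = 0.56·exp(−0.56×3.7) = 0.0705
Solid-volume conservation: h(1−phi) = h₀(1−phi₀) ⇒ h = h₀·(1−phi₀)/(1−phi)
h = 0.022 × (1 − 0.56)/(1 − 0.0705) = 0.022 × 0.4734 = 0.0104 km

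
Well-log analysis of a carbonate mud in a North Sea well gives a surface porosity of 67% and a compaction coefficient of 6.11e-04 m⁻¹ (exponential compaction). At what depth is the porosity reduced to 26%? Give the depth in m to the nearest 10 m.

1550 m

Working in km (1 km = 1000 m; β in km⁻¹ = β in m⁻¹ × 1000):
Invert Athy's law: z = ln(φ₀/φ) / β
z = ln(0.67/0.26) / 0.611 = ln(2.577) / 0.611 = 0.9466 / 0.611 = 1.549 km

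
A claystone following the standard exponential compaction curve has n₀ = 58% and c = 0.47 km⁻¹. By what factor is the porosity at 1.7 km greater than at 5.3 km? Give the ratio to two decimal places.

n(Z₁)/n(Z₂) = e^(−c·Z₁)/e^(−c·Z₂) = e^{c(Z₂−Z₁)}
= exp(0.47 × 3.6) = exp(1.692) = 5.4303

5.43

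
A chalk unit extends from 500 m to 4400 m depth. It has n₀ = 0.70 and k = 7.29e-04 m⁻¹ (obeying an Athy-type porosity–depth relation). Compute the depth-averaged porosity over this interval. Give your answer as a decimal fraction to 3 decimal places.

Working in km (1 km = 1000 m; k in km⁻¹ = k in m⁻¹ × 1000):
⟨n⟩ = (1/(Z₂−Z₁)) ∫ n₀ e^(−kZ) dZ = n₀·(e^(−k·Z₁) − e^(−k·Z₂)) / (k·(Z₂−Z₁))
e^(−0.729×0.5) = 0.6945; e^(−0.729×4.4) = 0.0405
⟨n⟩ = 0.7 × (0.6945 − 0.0405) / (0.729 × 3.9) = 0.7 × 0.2301 = 0.1610

0.161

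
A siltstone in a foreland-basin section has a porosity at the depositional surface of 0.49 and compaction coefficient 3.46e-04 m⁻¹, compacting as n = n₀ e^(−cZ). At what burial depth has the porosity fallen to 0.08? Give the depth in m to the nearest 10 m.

5240 m

Working in km (1 km = 1000 m; c in km⁻¹ = c in m⁻¹ × 1000):
Invert Athy's law: Z = ln(n₀/n) / c
Z = ln(0.49/0.08) / 0.346 = ln(6.125) / 0.346 = 1.8124 / 0.346 = 5.238 km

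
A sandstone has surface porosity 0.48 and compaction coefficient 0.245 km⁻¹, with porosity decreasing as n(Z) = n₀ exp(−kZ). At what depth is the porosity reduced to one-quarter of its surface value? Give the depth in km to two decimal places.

5.66 km

n/n₀ = 1/4 ⇒ exp(−k·Z) = 1/4 ⇒ Z = ln(4) / k
Z = 1.3863 / 0.245 = 5.658 km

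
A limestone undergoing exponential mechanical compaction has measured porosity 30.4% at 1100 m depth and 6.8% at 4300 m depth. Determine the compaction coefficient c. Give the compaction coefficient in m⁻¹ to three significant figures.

Working in km (1 km = 1000 m; c in km⁻¹ = c in m⁻¹ × 1000):
Athy: phi(Z) = phi₀ e^(−cZ) ⇒ phi₁/phi₂ = e^{c(Z₂−Z₁)} ⇒ c = ln(phi₁/phi₂)/(Z₂−Z₁)
c = ln(0.304/0.068) / (4.3 − 1.1) = ln(4.471) / 3.2 = 1.4975 / 3.2 = 0.468 km⁻¹

0.000468 m⁻¹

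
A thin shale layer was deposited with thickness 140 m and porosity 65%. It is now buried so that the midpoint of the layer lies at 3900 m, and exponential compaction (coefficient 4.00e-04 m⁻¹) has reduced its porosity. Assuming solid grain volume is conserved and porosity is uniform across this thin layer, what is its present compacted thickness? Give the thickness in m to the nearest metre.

Working in km (1 km = 1000 m; β in km⁻¹ = β in m⁻¹ × 1000):
Porosity at 3.9 km: phi = 0.65·exp(−0.4×3.9) = 0.1366
Solid-volume conservation: h(1−phi) = h₀(1−phi₀) ⇒ h = h₀·(1−phi₀)/(1−phi)
h = 0.14 × (1 − 0.65)/(1 − 0.1366) = 0.14 × 0.4054 = 0.0568 km

57 m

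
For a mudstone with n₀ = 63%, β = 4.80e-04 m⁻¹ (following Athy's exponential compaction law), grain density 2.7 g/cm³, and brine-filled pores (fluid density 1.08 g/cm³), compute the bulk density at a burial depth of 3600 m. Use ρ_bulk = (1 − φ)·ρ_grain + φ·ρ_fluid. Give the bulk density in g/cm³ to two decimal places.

Working in km (1 km = 1000 m; β in km⁻¹ = β in m⁻¹ × 1000):
Porosity at depth: n = 0.63·exp(−0.48×3.6) = 0.63×0.1776 = 0.1119
Bulk density: ρ_b = (1−n)ρ_g + n·ρ_f = 0.8881×2.7 + 0.1119×1.08
       = 2.398 + 0.121 = 2.519 g/cm³

2.52 g/cm³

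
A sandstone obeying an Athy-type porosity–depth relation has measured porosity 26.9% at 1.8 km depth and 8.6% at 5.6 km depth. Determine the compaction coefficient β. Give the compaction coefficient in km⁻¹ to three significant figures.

Athy: n(z) = n₀ e^(−βz) ⇒ n₁/n₂ = e^{β(z₂−z₁)} ⇒ β = ln(n₁/n₂)/(z₂−z₁)
β = ln(0.269/0.086) / (5.6 − 1.8) = ln(3.128) / 3.8 = 1.1404 / 3.8 = 0.3001 km⁻¹

0.300 km⁻¹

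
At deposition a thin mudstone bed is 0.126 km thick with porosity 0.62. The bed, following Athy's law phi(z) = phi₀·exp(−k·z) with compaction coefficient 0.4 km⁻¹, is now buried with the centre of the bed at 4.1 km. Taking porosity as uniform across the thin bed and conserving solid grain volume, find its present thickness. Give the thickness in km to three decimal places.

0.054 km

Porosity at 4.1 km: phi = 0.62·exp(−0.4×4.1) = 0.1203
Solid-volume conservation: h(1−phi) = h₀(1−phi₀) ⇒ h = h₀·(1−phi₀)/(1−phi)
h = 0.126 × (1 − 0.62)/(1 − 0.1203) = 0.126 × 0.4319 = 0.0544 km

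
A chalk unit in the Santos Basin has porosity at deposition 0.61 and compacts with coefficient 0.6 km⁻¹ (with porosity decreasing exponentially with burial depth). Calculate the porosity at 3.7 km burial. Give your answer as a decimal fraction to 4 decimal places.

0.0663

phi = phi₀·exp(−β·d) = 0.61 × exp(−0.6 × 3.7) = 0.61 × exp(−2.22)
  = 0.61 × 0.1086 = 0.0663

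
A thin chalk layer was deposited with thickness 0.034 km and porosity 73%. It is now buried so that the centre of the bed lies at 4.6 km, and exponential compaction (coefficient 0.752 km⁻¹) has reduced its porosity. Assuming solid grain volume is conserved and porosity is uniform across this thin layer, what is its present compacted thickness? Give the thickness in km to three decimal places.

Porosity at 4.6 km: n = 0.73·exp(−0.752×4.6) = 0.0230
Solid-volume conservation: h(1−n) = h₀(1−n₀) ⇒ h = h₀·(1−n₀)/(1−n)
h = 0.034 × (1 − 0.73)/(1 − 0.0230) = 0.034 × 0.2763 = 0.0094 km

0.009 km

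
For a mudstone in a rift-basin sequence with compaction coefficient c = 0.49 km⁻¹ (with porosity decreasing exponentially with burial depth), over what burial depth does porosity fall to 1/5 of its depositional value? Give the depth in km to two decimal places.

3.28 km

n/n₀ = 1/5 ⇒ exp(−c·Z) = 1/5 ⇒ Z = ln(5) / c
Z = 1.6094 / 0.49 = 3.285 km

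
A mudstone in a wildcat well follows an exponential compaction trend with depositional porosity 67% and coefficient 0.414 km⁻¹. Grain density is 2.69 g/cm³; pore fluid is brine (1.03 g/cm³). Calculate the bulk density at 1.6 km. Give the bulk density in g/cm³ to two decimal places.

Porosity at depth: φ = 0.67·exp(−0.414×1.6) = 0.67×0.5156 = 0.3455
Bulk density: ρ_b = (1−φ)ρ_g + φ·ρ_f = 0.6545×2.69 + 0.3455×1.03
       = 1.761 + 0.356 = 2.117 g/cm³

2.12 g/cm³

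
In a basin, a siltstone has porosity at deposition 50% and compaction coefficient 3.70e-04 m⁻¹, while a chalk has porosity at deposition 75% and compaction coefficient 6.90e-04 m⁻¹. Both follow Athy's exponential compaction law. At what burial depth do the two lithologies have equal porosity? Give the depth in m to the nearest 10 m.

Working in km (1 km = 1000 m; c in km⁻¹ = c in m⁻¹ × 1000):
Set n₀ₐ e^(−cₐZ) = n₀ᵦ e^(−cᵦZ) ⇒ ln(n₀ₐ/n₀ᵦ) = (cₐ − cᵦ)·Z
Z = ln(0.5/0.75) / (0.37 − 0.69) = -0.4055 / -0.32 = 1.267 km

1270 m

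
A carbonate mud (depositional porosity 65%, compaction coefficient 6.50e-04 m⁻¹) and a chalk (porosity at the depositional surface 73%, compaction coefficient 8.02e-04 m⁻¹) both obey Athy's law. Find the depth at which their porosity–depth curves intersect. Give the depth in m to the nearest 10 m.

760 m

Working in km (1 km = 1000 m; k in km⁻¹ = k in m⁻¹ × 1000):
Set n₀ₐ e^(−kₐz) = n₀ᵦ e^(−kᵦz) ⇒ ln(n₀ₐ/n₀ᵦ) = (kₐ − kᵦ)·z
z = ln(0.65/0.73) / (0.65 − 0.802) = -0.1161 / -0.152 = 0.764 km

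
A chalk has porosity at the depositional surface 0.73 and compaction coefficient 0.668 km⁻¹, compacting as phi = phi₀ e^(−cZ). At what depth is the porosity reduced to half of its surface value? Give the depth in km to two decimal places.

phi/phi₀ = 1/2 ⇒ exp(−c·Z) = 1/2 ⇒ Z = ln(2) / c
Z = 0.6931 / 0.668 = 1.038 km

1.04 km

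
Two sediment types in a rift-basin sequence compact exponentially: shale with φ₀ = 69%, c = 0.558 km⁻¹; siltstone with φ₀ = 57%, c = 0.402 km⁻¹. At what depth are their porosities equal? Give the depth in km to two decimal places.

Set φ₀ₐ e^(−cₐd) = φ₀ᵦ e^(−cᵦd) ⇒ ln(φ₀ₐ/φ₀ᵦ) = (cₐ − cᵦ)·d
d = ln(0.69/0.57) / (0.558 − 0.402) = 0.1911 / 0.156 = 1.225 km

1.22 km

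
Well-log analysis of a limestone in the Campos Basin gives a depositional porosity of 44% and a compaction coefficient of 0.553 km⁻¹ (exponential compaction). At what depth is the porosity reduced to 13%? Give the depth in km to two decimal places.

2.20 km

Invert Athy's law: d = ln(φ₀/φ) / k
d = ln(0.44/0.13) / 0.553 = ln(3.385) / 0.553 = 1.2192 / 0.553 = 2.205 km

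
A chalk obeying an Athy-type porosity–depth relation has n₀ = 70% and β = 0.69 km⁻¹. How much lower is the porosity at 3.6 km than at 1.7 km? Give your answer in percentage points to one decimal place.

15.8 percentage points

n(1.7) = 0.7·e^(−0.69×1.7) = 0.2166
n(3.6) = 0.7·e^(−0.69×3.6) = 0.0584
Δn = 0.2166 − 0.0584 = 0.1582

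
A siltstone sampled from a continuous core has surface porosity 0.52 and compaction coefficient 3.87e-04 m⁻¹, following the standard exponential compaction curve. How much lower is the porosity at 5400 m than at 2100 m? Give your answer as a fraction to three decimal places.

Working in km (1 km = 1000 m; c in km⁻¹ = c in m⁻¹ × 1000):
φ(2.1) = 0.52·e^(−0.387×2.1) = 0.2307
φ(5.4) = 0.52·e^(−0.387×5.4) = 0.0643
Δφ = 0.2307 − 0.0643 = 0.1664

0.166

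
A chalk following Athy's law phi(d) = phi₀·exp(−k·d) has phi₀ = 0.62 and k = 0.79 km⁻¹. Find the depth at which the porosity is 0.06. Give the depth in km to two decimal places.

2.96 km

Invert Athy's law: d = ln(phi₀/phi) / k
d = ln(0.62/0.06) / 0.79 = ln(10.33) / 0.79 = 2.3354 / 0.79 = 2.956 km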